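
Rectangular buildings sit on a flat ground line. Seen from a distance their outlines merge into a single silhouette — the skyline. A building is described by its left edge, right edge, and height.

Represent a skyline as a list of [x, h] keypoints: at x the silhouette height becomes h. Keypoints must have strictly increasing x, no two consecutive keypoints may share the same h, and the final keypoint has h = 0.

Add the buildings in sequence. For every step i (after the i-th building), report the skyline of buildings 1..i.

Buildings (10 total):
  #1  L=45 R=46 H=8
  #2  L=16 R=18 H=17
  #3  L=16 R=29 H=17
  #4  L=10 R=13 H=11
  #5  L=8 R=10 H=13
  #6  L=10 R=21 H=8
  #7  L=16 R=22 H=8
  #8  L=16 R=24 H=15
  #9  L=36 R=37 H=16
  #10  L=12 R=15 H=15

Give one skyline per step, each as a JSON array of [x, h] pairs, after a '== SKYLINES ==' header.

== SKYLINES ==
[[45,8],[46,0]]
[[16,17],[18,0],[45,8],[46,0]]
[[16,17],[29,0],[45,8],[46,0]]
[[10,11],[13,0],[16,17],[29,0],[45,8],[46,0]]
[[8,13],[10,11],[13,0],[16,17],[29,0],[45,8],[46,0]]
[[8,13],[10,11],[13,8],[16,17],[29,0],[45,8],[46,0]]
[[8,13],[10,11],[13,8],[16,17],[29,0],[45,8],[46,0]]
[[8,13],[10,11],[13,8],[16,17],[29,0],[45,8],[46,0]]
[[8,13],[10,11],[13,8],[16,17],[29,0],[36,16],[37,0],[45,8],[46,0]]
[[8,13],[10,11],[12,15],[15,8],[16,17],[29,0],[36,16],[37,0],[45,8],[46,0]]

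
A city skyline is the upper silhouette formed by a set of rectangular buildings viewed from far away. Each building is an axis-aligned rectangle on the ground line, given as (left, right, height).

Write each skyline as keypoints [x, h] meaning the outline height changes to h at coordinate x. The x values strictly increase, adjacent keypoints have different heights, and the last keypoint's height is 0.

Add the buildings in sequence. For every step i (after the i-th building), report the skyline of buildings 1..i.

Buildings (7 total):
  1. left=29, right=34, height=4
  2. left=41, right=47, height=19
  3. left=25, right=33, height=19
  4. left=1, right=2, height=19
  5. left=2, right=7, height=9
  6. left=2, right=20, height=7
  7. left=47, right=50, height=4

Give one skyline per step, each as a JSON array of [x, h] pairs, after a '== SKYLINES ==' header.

== SKYLINES ==
[[29,4],[34,0]]
[[29,4],[34,0],[41,19],[47,0]]
[[25,19],[33,4],[34,0],[41,19],[47,0]]
[[1,19],[2,0],[25,19],[33,4],[34,0],[41,19],[47,0]]
[[1,19],[2,9],[7,0],[25,19],[33,4],[34,0],[41,19],[47,0]]
[[1,19],[2,9],[7,7],[20,0],[25,19],[33,4],[34,0],[41,19],[47,0]]
[[1,19],[2,9],[7,7],[20,0],[25,19],[33,4],[34,0],[41,19],[47,4],[50,0]]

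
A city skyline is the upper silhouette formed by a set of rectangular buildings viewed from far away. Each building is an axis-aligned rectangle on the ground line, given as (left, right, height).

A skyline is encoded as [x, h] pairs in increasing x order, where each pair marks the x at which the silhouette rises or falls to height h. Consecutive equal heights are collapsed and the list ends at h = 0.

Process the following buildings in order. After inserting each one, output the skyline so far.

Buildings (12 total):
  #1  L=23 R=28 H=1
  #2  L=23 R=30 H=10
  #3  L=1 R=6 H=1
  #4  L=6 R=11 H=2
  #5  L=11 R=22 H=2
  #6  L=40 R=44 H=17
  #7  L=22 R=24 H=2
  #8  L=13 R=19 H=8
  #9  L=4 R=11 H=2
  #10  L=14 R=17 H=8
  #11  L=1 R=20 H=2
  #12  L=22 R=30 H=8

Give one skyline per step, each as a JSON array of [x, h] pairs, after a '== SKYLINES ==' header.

== SKYLINES ==
[[23,1],[28,0]]
[[23,10],[30,0]]
[[1,1],[6,0],[23,10],[30,0]]
[[1,1],[6,2],[11,0],[23,10],[30,0]]
[[1,1],[6,2],[22,0],[23,10],[30,0]]
[[1,1],[6,2],[22,0],[23,10],[30,0],[40,17],[44,0]]
[[1,1],[6,2],[23,10],[30,0],[40,17],[44,0]]
[[1,1],[6,2],[13,8],[19,2],[23,10],[30,0],[40,17],[44,0]]
[[1,1],[4,2],[13,8],[19,2],[23,10],[30,0],[40,17],[44,0]]
[[1,1],[4,2],[13,8],[19,2],[23,10],[30,0],[40,17],[44,0]]
[[1,2],[13,8],[19,2],[23,10],[30,0],[40,17],[44,0]]
[[1,2],[13,8],[19,2],[22,8],[23,10],[30,0],[40,17],[44,0]]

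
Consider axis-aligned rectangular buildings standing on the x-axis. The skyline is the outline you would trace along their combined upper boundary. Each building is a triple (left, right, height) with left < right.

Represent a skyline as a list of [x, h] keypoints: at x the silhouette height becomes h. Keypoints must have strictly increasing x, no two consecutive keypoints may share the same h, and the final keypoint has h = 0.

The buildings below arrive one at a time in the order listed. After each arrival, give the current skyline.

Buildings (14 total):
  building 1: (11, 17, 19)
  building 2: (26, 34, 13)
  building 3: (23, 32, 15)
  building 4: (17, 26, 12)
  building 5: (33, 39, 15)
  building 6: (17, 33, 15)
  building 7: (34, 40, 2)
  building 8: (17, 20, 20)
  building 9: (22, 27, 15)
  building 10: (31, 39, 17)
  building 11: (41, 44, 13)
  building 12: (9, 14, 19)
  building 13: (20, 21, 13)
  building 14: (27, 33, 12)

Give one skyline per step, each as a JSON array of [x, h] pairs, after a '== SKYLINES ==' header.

== SKYLINES ==
[[11,19],[17,0]]
[[11,19],[17,0],[26,13],[34,0]]
[[11,19],[17,0],[23,15],[32,13],[34,0]]
[[11,19],[17,12],[23,15],[32,13],[34,0]]
[[11,19],[17,12],[23,15],[32,13],[33,15],[39,0]]
[[11,19],[17,15],[39,0]]
[[11,19],[17,15],[39,2],[40,0]]
[[11,19],[17,20],[20,15],[39,2],[40,0]]
[[11,19],[17,20],[20,15],[39,2],[40,0]]
[[11,19],[17,20],[20,15],[31,17],[39,2],[40,0]]
[[11,19],[17,20],[20,15],[31,17],[39,2],[40,0],[41,13],[44,0]]
[[9,19],[17,20],[20,15],[31,17],[39,2],[40,0],[41,13],[44,0]]
[[9,19],[17,20],[20,15],[31,17],[39,2],[40,0],[41,13],[44,0]]
[[9,19],[17,20],[20,15],[31,17],[39,2],[40,0],[41,13],[44,0]]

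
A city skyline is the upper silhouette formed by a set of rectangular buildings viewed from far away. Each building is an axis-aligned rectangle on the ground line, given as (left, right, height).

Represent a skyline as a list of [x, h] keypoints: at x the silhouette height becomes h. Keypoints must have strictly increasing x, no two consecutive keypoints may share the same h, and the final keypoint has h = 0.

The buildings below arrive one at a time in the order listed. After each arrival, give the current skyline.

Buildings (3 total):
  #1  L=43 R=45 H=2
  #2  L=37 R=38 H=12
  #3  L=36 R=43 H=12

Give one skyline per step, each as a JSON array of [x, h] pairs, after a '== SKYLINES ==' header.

== SKYLINES ==
[[43,2],[45,0]]
[[37,12],[38,0],[43,2],[45,0]]
[[36,12],[43,2],[45,0]]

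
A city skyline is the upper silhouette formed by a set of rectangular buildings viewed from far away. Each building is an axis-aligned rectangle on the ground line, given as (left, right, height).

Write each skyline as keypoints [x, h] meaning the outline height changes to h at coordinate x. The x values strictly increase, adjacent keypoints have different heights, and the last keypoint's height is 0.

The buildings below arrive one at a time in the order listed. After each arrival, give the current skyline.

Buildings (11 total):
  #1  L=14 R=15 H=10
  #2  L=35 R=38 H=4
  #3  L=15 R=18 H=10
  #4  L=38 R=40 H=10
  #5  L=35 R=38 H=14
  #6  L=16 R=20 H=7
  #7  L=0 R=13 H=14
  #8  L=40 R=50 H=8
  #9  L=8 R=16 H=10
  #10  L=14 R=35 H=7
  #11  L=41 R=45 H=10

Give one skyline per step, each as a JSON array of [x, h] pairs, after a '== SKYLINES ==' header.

== SKYLINES ==
[[14,10],[15,0]]
[[14,10],[15,0],[35,4],[38,0]]
[[14,10],[18,0],[35,4],[38,0]]
[[14,10],[18,0],[35,4],[38,10],[40,0]]
[[14,10],[18,0],[35,14],[38,10],[40,0]]
[[14,10],[18,7],[20,0],[35,14],[38,10],[40,0]]
[[0,14],[13,0],[14,10],[18,7],[20,0],[35,14],[38,10],[40,0]]
[[0,14],[13,0],[14,10],[18,7],[20,0],[35,14],[38,10],[40,8],[50,0]]
[[0,14],[13,10],[18,7],[20,0],[35,14],[38,10],[40,8],[50,0]]
[[0,14],[13,10],[18,7],[35,14],[38,10],[40,8],[50,0]]
[[0,14],[13,10],[18,7],[35,14],[38,10],[40,8],[41,10],[45,8],[50,0]]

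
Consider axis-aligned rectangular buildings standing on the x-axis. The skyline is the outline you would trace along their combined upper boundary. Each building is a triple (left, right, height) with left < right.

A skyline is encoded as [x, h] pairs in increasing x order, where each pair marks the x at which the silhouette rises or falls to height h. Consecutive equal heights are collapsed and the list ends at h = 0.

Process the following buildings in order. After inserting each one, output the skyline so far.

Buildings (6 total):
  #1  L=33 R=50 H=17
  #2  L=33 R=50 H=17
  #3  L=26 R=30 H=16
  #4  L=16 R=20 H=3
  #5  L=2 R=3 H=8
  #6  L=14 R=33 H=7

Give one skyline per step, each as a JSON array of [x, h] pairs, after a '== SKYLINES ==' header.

== SKYLINES ==
[[33,17],[50,0]]
[[33,17],[50,0]]
[[26,16],[30,0],[33,17],[50,0]]
[[16,3],[20,0],[26,16],[30,0],[33,17],[50,0]]
[[2,8],[3,0],[16,3],[20,0],[26,16],[30,0],[33,17],[50,0]]
[[2,8],[3,0],[14,7],[26,16],[30,7],[33,17],[50,0]]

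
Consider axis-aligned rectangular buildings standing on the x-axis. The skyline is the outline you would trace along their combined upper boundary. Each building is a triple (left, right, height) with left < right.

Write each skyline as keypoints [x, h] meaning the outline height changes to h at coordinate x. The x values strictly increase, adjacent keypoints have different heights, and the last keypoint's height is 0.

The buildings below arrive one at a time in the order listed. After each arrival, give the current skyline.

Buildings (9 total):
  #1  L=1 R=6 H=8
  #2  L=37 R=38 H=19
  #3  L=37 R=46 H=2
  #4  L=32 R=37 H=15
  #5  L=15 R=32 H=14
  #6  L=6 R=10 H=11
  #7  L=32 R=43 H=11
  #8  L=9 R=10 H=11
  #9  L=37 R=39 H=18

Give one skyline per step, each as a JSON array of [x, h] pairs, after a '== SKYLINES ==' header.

== SKYLINES ==
[[1,8],[6,0]]
[[1,8],[6,0],[37,19],[38,0]]
[[1,8],[6,0],[37,19],[38,2],[46,0]]
[[1,8],[6,0],[32,15],[37,19],[38,2],[46,0]]
[[1,8],[6,0],[15,14],[32,15],[37,19],[38,2],[46,0]]
[[1,8],[6,11],[10,0],[15,14],[32,15],[37,19],[38,2],[46,0]]
[[1,8],[6,11],[10,0],[15,14],[32,15],[37,19],[38,11],[43,2],[46,0]]
[[1,8],[6,11],[10,0],[15,14],[32,15],[37,19],[38,11],[43,2],[46,0]]
[[1,8],[6,11],[10,0],[15,14],[32,15],[37,19],[38,18],[39,11],[43,2],[46,0]]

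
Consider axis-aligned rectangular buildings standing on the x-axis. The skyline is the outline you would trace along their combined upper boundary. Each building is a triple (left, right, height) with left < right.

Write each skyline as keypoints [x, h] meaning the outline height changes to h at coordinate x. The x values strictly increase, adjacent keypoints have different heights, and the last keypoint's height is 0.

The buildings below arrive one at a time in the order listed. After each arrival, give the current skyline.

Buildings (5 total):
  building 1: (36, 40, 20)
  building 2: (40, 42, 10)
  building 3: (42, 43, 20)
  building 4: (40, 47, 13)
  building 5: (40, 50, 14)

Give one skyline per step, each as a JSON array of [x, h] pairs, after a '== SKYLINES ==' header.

== SKYLINES ==
[[36,20],[40,0]]
[[36,20],[40,10],[42,0]]
[[36,20],[40,10],[42,20],[43,0]]
[[36,20],[40,13],[42,20],[43,13],[47,0]]
[[36,20],[40,14],[42,20],[43,14],[50,0]]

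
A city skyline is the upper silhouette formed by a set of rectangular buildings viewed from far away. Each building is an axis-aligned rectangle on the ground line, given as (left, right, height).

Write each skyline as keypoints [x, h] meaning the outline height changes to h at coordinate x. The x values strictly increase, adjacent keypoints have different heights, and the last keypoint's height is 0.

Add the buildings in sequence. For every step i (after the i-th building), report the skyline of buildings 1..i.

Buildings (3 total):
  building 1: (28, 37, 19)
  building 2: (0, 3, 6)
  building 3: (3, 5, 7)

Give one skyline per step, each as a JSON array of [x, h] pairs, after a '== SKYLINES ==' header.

== SKYLINES ==
[[28,19],[37,0]]
[[0,6],[3,0],[28,19],[37,0]]
[[0,6],[3,7],[5,0],[28,19],[37,0]]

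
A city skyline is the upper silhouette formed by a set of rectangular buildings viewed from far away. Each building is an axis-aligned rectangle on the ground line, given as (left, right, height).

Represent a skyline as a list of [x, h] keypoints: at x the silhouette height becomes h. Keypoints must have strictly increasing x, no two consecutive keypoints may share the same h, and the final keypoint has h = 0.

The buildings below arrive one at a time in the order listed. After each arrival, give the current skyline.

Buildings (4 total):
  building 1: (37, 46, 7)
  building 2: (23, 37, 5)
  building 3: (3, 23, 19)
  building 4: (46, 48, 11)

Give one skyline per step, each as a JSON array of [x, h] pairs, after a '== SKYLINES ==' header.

== SKYLINES ==
[[37,7],[46,0]]
[[23,5],[37,7],[46,0]]
[[3,19],[23,5],[37,7],[46,0]]
[[3,19],[23,5],[37,7],[46,11],[48,0]]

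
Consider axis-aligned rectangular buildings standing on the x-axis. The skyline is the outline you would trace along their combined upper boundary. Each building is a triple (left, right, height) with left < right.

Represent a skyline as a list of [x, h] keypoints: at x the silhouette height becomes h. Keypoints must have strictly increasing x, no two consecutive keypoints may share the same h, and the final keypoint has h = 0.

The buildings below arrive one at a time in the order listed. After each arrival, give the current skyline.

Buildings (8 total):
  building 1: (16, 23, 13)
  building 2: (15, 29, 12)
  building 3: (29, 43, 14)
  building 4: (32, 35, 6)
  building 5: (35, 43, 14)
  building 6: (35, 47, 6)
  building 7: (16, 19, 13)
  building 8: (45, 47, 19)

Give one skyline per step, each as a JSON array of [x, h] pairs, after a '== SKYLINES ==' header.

== SKYLINES ==
[[16,13],[23,0]]
[[15,12],[16,13],[23,12],[29,0]]
[[15,12],[16,13],[23,12],[29,14],[43,0]]
[[15,12],[16,13],[23,12],[29,14],[43,0]]
[[15,12],[16,13],[23,12],[29,14],[43,0]]
[[15,12],[16,13],[23,12],[29,14],[43,6],[47,0]]
[[15,12],[16,13],[23,12],[29,14],[43,6],[47,0]]
[[15,12],[16,13],[23,12],[29,14],[43,6],[45,19],[47,0]]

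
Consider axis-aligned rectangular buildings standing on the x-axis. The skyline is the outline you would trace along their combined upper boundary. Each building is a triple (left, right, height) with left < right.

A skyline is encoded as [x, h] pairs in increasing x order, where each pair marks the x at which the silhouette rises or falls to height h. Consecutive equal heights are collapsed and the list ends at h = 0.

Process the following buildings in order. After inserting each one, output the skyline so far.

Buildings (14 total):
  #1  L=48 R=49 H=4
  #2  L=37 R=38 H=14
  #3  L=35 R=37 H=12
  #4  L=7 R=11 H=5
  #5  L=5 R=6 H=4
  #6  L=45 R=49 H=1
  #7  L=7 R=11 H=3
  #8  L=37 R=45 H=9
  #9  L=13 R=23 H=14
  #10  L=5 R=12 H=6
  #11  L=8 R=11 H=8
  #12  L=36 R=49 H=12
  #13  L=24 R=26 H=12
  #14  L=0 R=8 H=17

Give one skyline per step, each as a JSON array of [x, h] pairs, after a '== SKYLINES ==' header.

== SKYLINES ==
[[48,4],[49,0]]
[[37,14],[38,0],[48,4],[49,0]]
[[35,12],[37,14],[38,0],[48,4],[49,0]]
[[7,5],[11,0],[35,12],[37,14],[38,0],[48,4],[49,0]]
[[5,4],[6,0],[7,5],[11,0],[35,12],[37,14],[38,0],[48,4],[49,0]]
[[5,4],[6,0],[7,5],[11,0],[35,12],[37,14],[38,0],[45,1],[48,4],[49,0]]
[[5,4],[6,0],[7,5],[11,0],[35,12],[37,14],[38,0],[45,1],[48,4],[49,0]]
[[5,4],[6,0],[7,5],[11,0],[35,12],[37,14],[38,9],[45,1],[48,4],[49,0]]
[[5,4],[6,0],[7,5],[11,0],[13,14],[23,0],[35,12],[37,14],[38,9],[45,1],[48,4],[49,0]]
[[5,6],[12,0],[13,14],[23,0],[35,12],[37,14],[38,9],[45,1],[48,4],[49,0]]
[[5,6],[8,8],[11,6],[12,0],[13,14],[23,0],[35,12],[37,14],[38,9],[45,1],[48,4],[49,0]]
[[5,6],[8,8],[11,6],[12,0],[13,14],[23,0],[35,12],[37,14],[38,12],[49,0]]
[[5,6],[8,8],[11,6],[12,0],[13,14],[23,0],[24,12],[26,0],[35,12],[37,14],[38,12],[49,0]]
[[0,17],[8,8],[11,6],[12,0],[13,14],[23,0],[24,12],[26,0],[35,12],[37,14],[38,12],[49,0]]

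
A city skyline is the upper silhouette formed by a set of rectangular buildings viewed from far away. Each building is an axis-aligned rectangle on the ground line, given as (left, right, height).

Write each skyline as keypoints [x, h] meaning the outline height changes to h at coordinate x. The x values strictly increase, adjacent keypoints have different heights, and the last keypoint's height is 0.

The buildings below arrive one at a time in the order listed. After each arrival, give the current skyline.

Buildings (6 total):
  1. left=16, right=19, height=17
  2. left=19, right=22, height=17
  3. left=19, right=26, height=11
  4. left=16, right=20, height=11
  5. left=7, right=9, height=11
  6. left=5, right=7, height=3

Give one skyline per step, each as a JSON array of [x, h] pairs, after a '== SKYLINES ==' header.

== SKYLINES ==
[[16,17],[19,0]]
[[16,17],[22,0]]
[[16,17],[22,11],[26,0]]
[[16,17],[22,11],[26,0]]
[[7,11],[9,0],[16,17],[22,11],[26,0]]
[[5,3],[7,11],[9,0],[16,17],[22,11],[26,0]]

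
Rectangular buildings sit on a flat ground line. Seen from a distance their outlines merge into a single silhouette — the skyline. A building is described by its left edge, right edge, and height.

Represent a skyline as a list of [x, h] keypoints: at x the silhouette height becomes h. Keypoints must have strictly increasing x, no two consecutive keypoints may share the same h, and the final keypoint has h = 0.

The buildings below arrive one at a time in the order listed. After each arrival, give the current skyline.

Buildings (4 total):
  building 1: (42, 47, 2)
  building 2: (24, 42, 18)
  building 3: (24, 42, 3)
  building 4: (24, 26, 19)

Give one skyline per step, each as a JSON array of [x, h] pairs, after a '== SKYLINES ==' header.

== SKYLINES ==
[[42,2],[47,0]]
[[24,18],[42,2],[47,0]]
[[24,18],[42,2],[47,0]]
[[24,19],[26,18],[42,2],[47,0]]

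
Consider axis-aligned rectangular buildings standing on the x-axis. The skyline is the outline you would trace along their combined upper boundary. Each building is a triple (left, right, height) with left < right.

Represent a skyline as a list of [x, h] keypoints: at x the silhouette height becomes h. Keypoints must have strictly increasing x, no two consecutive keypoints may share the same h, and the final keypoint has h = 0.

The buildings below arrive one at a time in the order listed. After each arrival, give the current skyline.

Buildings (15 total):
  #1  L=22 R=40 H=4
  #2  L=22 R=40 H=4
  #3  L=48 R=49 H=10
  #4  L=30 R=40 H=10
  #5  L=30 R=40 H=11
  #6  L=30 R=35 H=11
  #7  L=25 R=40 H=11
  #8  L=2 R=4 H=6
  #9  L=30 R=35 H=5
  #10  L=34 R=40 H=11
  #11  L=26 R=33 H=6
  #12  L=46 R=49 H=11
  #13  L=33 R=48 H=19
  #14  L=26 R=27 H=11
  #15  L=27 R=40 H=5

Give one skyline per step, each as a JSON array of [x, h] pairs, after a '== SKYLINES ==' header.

== SKYLINES ==
[[22,4],[40,0]]
[[22,4],[40,0]]
[[22,4],[40,0],[48,10],[49,0]]
[[22,4],[30,10],[40,0],[48,10],[49,0]]
[[22,4],[30,11],[40,0],[48,10],[49,0]]
[[22,4],[30,11],[40,0],[48,10],[49,0]]
[[22,4],[25,11],[40,0],[48,10],[49,0]]
[[2,6],[4,0],[22,4],[25,11],[40,0],[48,10],[49,0]]
[[2,6],[4,0],[22,4],[25,11],[40,0],[48,10],[49,0]]
[[2,6],[4,0],[22,4],[25,11],[40,0],[48,10],[49,0]]
[[2,6],[4,0],[22,4],[25,11],[40,0],[48,10],[49,0]]
[[2,6],[4,0],[22,4],[25,11],[40,0],[46,11],[49,0]]
[[2,6],[4,0],[22,4],[25,11],[33,19],[48,11],[49,0]]
[[2,6],[4,0],[22,4],[25,11],[33,19],[48,11],[49,0]]
[[2,6],[4,0],[22,4],[25,11],[33,19],[48,11],[49,0]]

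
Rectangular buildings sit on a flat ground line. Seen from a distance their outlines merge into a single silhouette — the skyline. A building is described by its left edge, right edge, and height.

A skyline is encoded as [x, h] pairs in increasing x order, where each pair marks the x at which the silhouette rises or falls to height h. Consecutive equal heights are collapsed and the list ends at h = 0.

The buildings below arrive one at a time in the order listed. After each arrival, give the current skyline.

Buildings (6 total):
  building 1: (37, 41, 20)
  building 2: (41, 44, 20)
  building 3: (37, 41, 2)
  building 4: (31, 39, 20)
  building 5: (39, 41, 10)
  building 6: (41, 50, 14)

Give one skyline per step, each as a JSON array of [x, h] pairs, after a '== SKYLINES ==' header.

== SKYLINES ==
[[37,20],[41,0]]
[[37,20],[44,0]]
[[37,20],[44,0]]
[[31,20],[44,0]]
[[31,20],[44,0]]
[[31,20],[44,14],[50,0]]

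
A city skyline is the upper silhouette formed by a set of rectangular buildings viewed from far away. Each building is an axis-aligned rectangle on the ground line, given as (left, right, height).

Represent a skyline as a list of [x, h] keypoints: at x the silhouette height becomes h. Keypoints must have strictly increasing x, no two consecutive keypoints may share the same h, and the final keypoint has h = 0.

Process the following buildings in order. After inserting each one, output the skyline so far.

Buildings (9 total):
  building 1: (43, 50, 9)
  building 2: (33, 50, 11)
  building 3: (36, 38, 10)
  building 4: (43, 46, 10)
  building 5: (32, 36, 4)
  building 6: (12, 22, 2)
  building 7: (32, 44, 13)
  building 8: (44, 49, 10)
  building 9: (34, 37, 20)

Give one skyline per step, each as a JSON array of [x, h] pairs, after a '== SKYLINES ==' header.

== SKYLINES ==
[[43,9],[50,0]]
[[33,11],[50,0]]
[[33,11],[50,0]]
[[33,11],[50,0]]
[[32,4],[33,11],[50,0]]
[[12,2],[22,0],[32,4],[33,11],[50,0]]
[[12,2],[22,0],[32,13],[44,11],[50,0]]
[[12,2],[22,0],[32,13],[44,11],[50,0]]
[[12,2],[22,0],[32,13],[34,20],[37,13],[44,11],[50,0]]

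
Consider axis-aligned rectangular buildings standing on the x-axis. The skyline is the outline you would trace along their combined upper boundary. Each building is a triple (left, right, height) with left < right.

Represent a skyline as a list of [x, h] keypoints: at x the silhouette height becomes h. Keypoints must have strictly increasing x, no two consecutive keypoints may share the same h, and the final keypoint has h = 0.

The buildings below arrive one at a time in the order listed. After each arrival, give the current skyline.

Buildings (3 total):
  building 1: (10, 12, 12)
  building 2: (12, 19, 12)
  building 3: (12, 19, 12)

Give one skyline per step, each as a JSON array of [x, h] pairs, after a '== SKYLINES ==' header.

== SKYLINES ==
[[10,12],[12,0]]
[[10,12],[19,0]]
[[10,12],[19,0]]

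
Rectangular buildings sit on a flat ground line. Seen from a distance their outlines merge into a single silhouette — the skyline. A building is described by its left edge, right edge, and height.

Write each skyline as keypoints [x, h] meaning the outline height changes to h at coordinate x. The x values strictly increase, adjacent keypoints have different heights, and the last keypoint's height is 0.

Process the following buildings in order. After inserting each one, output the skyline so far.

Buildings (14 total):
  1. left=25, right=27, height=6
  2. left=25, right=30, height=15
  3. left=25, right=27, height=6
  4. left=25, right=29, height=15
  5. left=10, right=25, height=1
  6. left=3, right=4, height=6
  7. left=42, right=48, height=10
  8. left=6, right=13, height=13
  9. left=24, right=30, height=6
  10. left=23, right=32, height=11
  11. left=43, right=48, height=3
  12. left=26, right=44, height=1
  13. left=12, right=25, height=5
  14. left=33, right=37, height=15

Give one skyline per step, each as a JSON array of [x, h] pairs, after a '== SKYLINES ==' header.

== SKYLINES ==
[[25,6],[27,0]]
[[25,15],[30,0]]
[[25,15],[30,0]]
[[25,15],[30,0]]
[[10,1],[25,15],[30,0]]
[[3,6],[4,0],[10,1],[25,15],[30,0]]
[[3,6],[4,0],[10,1],[25,15],[30,0],[42,10],[48,0]]
[[3,6],[4,0],[6,13],[13,1],[25,15],[30,0],[42,10],[48,0]]
[[3,6],[4,0],[6,13],[13,1],[24,6],[25,15],[30,0],[42,10],[48,0]]
[[3,6],[4,0],[6,13],[13,1],[23,11],[25,15],[30,11],[32,0],[42,10],[48,0]]
[[3,6],[4,0],[6,13],[13,1],[23,11],[25,15],[30,11],[32,0],[42,10],[48,0]]
[[3,6],[4,0],[6,13],[13,1],[23,11],[25,15],[30,11],[32,1],[42,10],[48,0]]
[[3,6],[4,0],[6,13],[13,5],[23,11],[25,15],[30,11],[32,1],[42,10],[48,0]]
[[3,6],[4,0],[6,13],[13,5],[23,11],[25,15],[30,11],[32,1],[33,15],[37,1],[42,10],[48,0]]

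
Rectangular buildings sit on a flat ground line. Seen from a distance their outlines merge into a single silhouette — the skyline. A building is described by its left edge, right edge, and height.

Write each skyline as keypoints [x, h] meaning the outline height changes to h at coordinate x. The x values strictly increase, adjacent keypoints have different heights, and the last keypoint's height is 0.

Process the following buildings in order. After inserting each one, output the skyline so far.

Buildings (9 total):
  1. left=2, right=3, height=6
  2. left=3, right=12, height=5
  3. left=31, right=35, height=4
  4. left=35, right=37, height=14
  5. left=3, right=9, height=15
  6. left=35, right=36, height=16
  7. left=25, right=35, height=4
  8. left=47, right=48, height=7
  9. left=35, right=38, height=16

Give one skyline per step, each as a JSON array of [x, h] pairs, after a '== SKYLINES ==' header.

== SKYLINES ==
[[2,6],[3,0]]
[[2,6],[3,5],[12,0]]
[[2,6],[3,5],[12,0],[31,4],[35,0]]
[[2,6],[3,5],[12,0],[31,4],[35,14],[37,0]]
[[2,6],[3,15],[9,5],[12,0],[31,4],[35,14],[37,0]]
[[2,6],[3,15],[9,5],[12,0],[31,4],[35,16],[36,14],[37,0]]
[[2,6],[3,15],[9,5],[12,0],[25,4],[35,16],[36,14],[37,0]]
[[2,6],[3,15],[9,5],[12,0],[25,4],[35,16],[36,14],[37,0],[47,7],[48,0]]
[[2,6],[3,15],[9,5],[12,0],[25,4],[35,16],[38,0],[47,7],[48,0]]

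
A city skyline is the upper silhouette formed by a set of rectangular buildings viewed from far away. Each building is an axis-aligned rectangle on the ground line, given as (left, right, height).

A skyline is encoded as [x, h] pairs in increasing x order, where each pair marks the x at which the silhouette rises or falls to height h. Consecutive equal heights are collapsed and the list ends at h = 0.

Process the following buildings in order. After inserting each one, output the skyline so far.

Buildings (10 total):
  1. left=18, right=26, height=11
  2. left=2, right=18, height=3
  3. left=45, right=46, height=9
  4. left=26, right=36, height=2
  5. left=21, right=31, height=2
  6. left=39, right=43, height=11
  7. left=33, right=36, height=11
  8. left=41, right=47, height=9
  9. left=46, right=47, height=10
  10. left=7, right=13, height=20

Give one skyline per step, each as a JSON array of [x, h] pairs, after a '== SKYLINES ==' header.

== SKYLINES ==
[[18,11],[26,0]]
[[2,3],[18,11],[26,0]]
[[2,3],[18,11],[26,0],[45,9],[46,0]]
[[2,3],[18,11],[26,2],[36,0],[45,9],[46,0]]
[[2,3],[18,11],[26,2],[36,0],[45,9],[46,0]]
[[2,3],[18,11],[26,2],[36,0],[39,11],[43,0],[45,9],[46,0]]
[[2,3],[18,11],[26,2],[33,11],[36,0],[39,11],[43,0],[45,9],[46,0]]
[[2,3],[18,11],[26,2],[33,11],[36,0],[39,11],[43,9],[47,0]]
[[2,3],[18,11],[26,2],[33,11],[36,0],[39,11],[43,9],[46,10],[47,0]]
[[2,3],[7,20],[13,3],[18,11],[26,2],[33,11],[36,0],[39,11],[43,9],[46,10],[47,0]]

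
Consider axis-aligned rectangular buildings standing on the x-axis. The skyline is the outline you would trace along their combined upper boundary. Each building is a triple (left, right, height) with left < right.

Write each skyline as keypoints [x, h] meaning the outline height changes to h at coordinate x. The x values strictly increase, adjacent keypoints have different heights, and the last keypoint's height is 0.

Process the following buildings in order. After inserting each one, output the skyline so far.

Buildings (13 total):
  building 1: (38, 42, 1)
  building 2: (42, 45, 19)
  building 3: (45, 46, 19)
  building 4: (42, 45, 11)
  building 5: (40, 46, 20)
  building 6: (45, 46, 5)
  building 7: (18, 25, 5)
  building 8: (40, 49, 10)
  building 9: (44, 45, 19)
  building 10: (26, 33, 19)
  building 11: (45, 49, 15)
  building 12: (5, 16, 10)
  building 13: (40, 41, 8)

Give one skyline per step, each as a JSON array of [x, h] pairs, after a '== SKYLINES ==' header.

== SKYLINES ==
[[38,1],[42,0]]
[[38,1],[42,19],[45,0]]
[[38,1],[42,19],[46,0]]
[[38,1],[42,19],[46,0]]
[[38,1],[40,20],[46,0]]
[[38,1],[40,20],[46,0]]
[[18,5],[25,0],[38,1],[40,20],[46,0]]
[[18,5],[25,0],[38,1],[40,20],[46,10],[49,0]]
[[18,5],[25,0],[38,1],[40,20],[46,10],[49,0]]
[[18,5],[25,0],[26,19],[33,0],[38,1],[40,20],[46,10],[49,0]]
[[18,5],[25,0],[26,19],[33,0],[38,1],[40,20],[46,15],[49,0]]
[[5,10],[16,0],[18,5],[25,0],[26,19],[33,0],[38,1],[40,20],[46,15],[49,0]]
[[5,10],[16,0],[18,5],[25,0],[26,19],[33,0],[38,1],[40,20],[46,15],[49,0]]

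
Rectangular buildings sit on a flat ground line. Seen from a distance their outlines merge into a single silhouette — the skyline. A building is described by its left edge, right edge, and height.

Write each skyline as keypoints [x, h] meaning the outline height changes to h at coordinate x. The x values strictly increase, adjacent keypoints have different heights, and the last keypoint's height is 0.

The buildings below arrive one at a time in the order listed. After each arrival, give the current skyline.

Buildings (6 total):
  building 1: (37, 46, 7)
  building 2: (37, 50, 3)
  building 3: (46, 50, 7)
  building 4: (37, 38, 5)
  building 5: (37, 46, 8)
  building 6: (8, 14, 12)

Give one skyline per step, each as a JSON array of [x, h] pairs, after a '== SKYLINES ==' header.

== SKYLINES ==
[[37,7],[46,0]]
[[37,7],[46,3],[50,0]]
[[37,7],[50,0]]
[[37,7],[50,0]]
[[37,8],[46,7],[50,0]]
[[8,12],[14,0],[37,8],[46,7],[50,0]]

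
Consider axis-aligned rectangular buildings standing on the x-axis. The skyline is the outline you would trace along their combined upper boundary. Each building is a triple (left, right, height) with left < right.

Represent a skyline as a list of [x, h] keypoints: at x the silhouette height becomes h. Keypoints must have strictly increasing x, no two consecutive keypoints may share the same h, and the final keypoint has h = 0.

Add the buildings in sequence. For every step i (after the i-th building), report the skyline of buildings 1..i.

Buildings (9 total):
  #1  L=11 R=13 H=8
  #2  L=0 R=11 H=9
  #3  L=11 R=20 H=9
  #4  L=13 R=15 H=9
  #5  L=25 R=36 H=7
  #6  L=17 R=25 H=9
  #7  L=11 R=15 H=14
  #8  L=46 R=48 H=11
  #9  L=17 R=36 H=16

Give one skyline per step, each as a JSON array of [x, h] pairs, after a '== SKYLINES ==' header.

== SKYLINES ==
[[11,8],[13,0]]
[[0,9],[11,8],[13,0]]
[[0,9],[20,0]]
[[0,9],[20,0]]
[[0,9],[20,0],[25,7],[36,0]]
[[0,9],[25,7],[36,0]]
[[0,9],[11,14],[15,9],[25,7],[36,0]]
[[0,9],[11,14],[15,9],[25,7],[36,0],[46,11],[48,0]]
[[0,9],[11,14],[15,9],[17,16],[36,0],[46,11],[48,0]]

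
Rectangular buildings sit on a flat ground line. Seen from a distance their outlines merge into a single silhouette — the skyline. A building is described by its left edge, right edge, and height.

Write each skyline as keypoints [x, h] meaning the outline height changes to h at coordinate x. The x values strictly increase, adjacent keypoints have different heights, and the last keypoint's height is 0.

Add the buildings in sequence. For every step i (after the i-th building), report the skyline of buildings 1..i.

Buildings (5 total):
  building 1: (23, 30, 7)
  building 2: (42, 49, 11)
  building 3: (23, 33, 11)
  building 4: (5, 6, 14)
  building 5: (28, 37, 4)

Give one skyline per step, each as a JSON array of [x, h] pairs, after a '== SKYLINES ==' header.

== SKYLINES ==
[[23,7],[30,0]]
[[23,7],[30,0],[42,11],[49,0]]
[[23,11],[33,0],[42,11],[49,0]]
[[5,14],[6,0],[23,11],[33,0],[42,11],[49,0]]
[[5,14],[6,0],[23,11],[33,4],[37,0],[42,11],[49,0]]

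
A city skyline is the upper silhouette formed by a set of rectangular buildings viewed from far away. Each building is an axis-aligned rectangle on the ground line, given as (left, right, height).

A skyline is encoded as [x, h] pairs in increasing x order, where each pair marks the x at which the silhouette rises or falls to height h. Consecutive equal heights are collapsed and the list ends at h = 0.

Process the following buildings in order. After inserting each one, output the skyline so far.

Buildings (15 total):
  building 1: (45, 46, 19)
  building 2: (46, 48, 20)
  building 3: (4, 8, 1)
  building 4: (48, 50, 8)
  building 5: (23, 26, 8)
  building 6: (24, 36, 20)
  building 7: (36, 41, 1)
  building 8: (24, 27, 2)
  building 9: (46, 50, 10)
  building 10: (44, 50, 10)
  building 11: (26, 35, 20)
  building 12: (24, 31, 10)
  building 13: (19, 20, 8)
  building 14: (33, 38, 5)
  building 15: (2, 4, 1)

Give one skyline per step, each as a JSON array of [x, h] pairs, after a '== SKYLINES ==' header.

== SKYLINES ==
[[45,19],[46,0]]
[[45,19],[46,20],[48,0]]
[[4,1],[8,0],[45,19],[46,20],[48,0]]
[[4,1],[8,0],[45,19],[46,20],[48,8],[50,0]]
[[4,1],[8,0],[23,8],[26,0],[45,19],[46,20],[48,8],[50,0]]
[[4,1],[8,0],[23,8],[24,20],[36,0],[45,19],[46,20],[48,8],[50,0]]
[[4,1],[8,0],[23,8],[24,20],[36,1],[41,0],[45,19],[46,20],[48,8],[50,0]]
[[4,1],[8,0],[23,8],[24,20],[36,1],[41,0],[45,19],[46,20],[48,8],[50,0]]
[[4,1],[8,0],[23,8],[24,20],[36,1],[41,0],[45,19],[46,20],[48,10],[50,0]]
[[4,1],[8,0],[23,8],[24,20],[36,1],[41,0],[44,10],[45,19],[46,20],[48,10],[50,0]]
[[4,1],[8,0],[23,8],[24,20],[36,1],[41,0],[44,10],[45,19],[46,20],[48,10],[50,0]]
[[4,1],[8,0],[23,8],[24,20],[36,1],[41,0],[44,10],[45,19],[46,20],[48,10],[50,0]]
[[4,1],[8,0],[19,8],[20,0],[23,8],[24,20],[36,1],[41,0],[44,10],[45,19],[46,20],[48,10],[50,0]]
[[4,1],[8,0],[19,8],[20,0],[23,8],[24,20],[36,5],[38,1],[41,0],[44,10],[45,19],[46,20],[48,10],[50,0]]
[[2,1],[8,0],[19,8],[20,0],[23,8],[24,20],[36,5],[38,1],[41,0],[44,10],[45,19],[46,20],[48,10],[50,0]]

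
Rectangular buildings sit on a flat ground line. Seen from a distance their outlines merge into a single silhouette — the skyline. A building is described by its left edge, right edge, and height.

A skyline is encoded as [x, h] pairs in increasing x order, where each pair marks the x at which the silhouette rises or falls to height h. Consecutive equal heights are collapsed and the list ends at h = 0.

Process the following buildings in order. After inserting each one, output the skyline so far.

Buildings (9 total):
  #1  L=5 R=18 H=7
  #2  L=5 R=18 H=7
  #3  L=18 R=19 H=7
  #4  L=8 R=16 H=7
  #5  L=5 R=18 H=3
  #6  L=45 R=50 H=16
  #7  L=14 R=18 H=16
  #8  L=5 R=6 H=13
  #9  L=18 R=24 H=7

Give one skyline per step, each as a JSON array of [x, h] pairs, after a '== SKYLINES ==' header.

== SKYLINES ==
[[5,7],[18,0]]
[[5,7],[18,0]]
[[5,7],[19,0]]
[[5,7],[19,0]]
[[5,7],[19,0]]
[[5,7],[19,0],[45,16],[50,0]]
[[5,7],[14,16],[18,7],[19,0],[45,16],[50,0]]
[[5,13],[6,7],[14,16],[18,7],[19,0],[45,16],[50,0]]
[[5,13],[6,7],[14,16],[18,7],[24,0],[45,16],[50,0]]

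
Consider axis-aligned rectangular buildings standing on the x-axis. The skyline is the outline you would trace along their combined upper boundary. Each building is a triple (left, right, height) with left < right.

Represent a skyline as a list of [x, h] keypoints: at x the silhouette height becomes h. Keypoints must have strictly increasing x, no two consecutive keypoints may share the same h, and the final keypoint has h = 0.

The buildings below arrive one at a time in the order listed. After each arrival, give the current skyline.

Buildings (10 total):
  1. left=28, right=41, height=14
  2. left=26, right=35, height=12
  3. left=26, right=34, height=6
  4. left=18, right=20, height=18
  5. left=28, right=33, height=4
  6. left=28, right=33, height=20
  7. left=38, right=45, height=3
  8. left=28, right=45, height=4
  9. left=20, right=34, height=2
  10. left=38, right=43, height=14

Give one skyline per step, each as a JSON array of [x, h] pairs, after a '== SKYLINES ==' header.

== SKYLINES ==
[[28,14],[41,0]]
[[26,12],[28,14],[41,0]]
[[26,12],[28,14],[41,0]]
[[18,18],[20,0],[26,12],[28,14],[41,0]]
[[18,18],[20,0],[26,12],[28,14],[41,0]]
[[18,18],[20,0],[26,12],[28,20],[33,14],[41,0]]
[[18,18],[20,0],[26,12],[28,20],[33,14],[41,3],[45,0]]
[[18,18],[20,0],[26,12],[28,20],[33,14],[41,4],[45,0]]
[[18,18],[20,2],[26,12],[28,20],[33,14],[41,4],[45,0]]
[[18,18],[20,2],[26,12],[28,20],[33,14],[43,4],[45,0]]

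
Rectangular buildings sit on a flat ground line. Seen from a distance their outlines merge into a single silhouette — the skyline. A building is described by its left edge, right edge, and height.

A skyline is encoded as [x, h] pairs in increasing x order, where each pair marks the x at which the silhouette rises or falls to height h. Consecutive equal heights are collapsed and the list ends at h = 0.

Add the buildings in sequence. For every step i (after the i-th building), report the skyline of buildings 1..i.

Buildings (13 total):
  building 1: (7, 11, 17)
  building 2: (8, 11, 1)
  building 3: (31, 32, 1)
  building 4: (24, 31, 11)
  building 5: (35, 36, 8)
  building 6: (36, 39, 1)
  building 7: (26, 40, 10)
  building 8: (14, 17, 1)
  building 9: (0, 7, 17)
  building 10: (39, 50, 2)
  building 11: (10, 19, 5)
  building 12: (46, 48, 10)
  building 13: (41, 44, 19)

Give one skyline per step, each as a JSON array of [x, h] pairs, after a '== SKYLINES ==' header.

== SKYLINES ==
[[7,17],[11,0]]
[[7,17],[11,0]]
[[7,17],[11,0],[31,1],[32,0]]
[[7,17],[11,0],[24,11],[31,1],[32,0]]
[[7,17],[11,0],[24,11],[31,1],[32,0],[35,8],[36,0]]
[[7,17],[11,0],[24,11],[31,1],[32,0],[35,8],[36,1],[39,0]]
[[7,17],[11,0],[24,11],[31,10],[40,0]]
[[7,17],[11,0],[14,1],[17,0],[24,11],[31,10],[40,0]]
[[0,17],[11,0],[14,1],[17,0],[24,11],[31,10],[40,0]]
[[0,17],[11,0],[14,1],[17,0],[24,11],[31,10],[40,2],[50,0]]
[[0,17],[11,5],[19,0],[24,11],[31,10],[40,2],[50,0]]
[[0,17],[11,5],[19,0],[24,11],[31,10],[40,2],[46,10],[48,2],[50,0]]
[[0,17],[11,5],[19,0],[24,11],[31,10],[40,2],[41,19],[44,2],[46,10],[48,2],[50,0]]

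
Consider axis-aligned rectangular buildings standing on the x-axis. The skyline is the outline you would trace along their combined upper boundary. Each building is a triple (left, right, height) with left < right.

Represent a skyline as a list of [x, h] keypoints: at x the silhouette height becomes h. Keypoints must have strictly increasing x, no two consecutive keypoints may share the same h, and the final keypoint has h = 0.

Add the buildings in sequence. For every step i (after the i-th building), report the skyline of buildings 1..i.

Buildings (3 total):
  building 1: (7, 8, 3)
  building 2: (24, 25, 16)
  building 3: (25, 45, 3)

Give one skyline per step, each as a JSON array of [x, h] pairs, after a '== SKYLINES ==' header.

== SKYLINES ==
[[7,3],[8,0]]
[[7,3],[8,0],[24,16],[25,0]]
[[7,3],[8,0],[24,16],[25,3],[45,0]]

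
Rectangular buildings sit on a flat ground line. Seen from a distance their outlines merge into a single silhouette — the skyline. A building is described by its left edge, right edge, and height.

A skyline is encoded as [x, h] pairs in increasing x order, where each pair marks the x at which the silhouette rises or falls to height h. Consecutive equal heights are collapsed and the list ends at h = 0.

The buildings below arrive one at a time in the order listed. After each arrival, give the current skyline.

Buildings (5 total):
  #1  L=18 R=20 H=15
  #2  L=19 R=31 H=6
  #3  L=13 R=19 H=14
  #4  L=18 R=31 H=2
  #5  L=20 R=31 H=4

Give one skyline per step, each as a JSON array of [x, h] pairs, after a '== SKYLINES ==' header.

== SKYLINES ==
[[18,15],[20,0]]
[[18,15],[20,6],[31,0]]
[[13,14],[18,15],[20,6],[31,0]]
[[13,14],[18,15],[20,6],[31,0]]
[[13,14],[18,15],[20,6],[31,0]]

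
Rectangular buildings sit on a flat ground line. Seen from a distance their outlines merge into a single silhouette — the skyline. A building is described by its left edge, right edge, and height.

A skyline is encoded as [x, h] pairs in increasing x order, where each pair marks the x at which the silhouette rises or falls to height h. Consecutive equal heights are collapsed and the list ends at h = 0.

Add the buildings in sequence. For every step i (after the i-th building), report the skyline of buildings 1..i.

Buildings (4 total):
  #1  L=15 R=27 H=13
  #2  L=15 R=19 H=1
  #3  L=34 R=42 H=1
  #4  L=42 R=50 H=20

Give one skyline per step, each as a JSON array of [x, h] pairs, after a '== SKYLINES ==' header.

== SKYLINES ==
[[15,13],[27,0]]
[[15,13],[27,0]]
[[15,13],[27,0],[34,1],[42,0]]
[[15,13],[27,0],[34,1],[42,20],[50,0]]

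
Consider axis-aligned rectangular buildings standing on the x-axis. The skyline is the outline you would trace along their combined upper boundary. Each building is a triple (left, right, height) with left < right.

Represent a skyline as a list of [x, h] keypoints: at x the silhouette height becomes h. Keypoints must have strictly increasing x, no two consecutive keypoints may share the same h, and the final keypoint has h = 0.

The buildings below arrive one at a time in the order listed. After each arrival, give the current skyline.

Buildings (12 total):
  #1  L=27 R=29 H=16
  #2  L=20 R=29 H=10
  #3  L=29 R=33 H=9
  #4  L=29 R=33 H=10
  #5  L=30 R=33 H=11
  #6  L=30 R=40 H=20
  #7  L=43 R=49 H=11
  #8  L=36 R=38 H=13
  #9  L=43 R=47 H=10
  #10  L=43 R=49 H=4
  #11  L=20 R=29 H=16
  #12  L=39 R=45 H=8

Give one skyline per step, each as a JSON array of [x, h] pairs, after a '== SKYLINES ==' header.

== SKYLINES ==
[[27,16],[29,0]]
[[20,10],[27,16],[29,0]]
[[20,10],[27,16],[29,9],[33,0]]
[[20,10],[27,16],[29,10],[33,0]]
[[20,10],[27,16],[29,10],[30,11],[33,0]]
[[20,10],[27,16],[29,10],[30,20],[40,0]]
[[20,10],[27,16],[29,10],[30,20],[40,0],[43,11],[49,0]]
[[20,10],[27,16],[29,10],[30,20],[40,0],[43,11],[49,0]]
[[20,10],[27,16],[29,10],[30,20],[40,0],[43,11],[49,0]]
[[20,10],[27,16],[29,10],[30,20],[40,0],[43,11],[49,0]]
[[20,16],[29,10],[30,20],[40,0],[43,11],[49,0]]
[[20,16],[29,10],[30,20],[40,8],[43,11],[49,0]]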